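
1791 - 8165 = -6374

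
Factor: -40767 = -1*3^1*107^1*127^1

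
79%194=79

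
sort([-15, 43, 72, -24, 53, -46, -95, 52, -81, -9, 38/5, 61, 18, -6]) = [-95, -81, -46, -24, -15, -9, -6, 38/5, 18, 43, 52, 53, 61, 72]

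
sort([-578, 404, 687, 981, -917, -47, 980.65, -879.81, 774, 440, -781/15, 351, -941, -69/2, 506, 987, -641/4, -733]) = [-941, -917, -879.81, -733, -578, -641/4, -781/15, -47, -69/2, 351, 404, 440, 506, 687, 774, 980.65, 981, 987]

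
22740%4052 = 2480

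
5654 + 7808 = 13462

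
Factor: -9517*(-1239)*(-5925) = -1*3^2*5^2*7^1*31^1*59^1*79^1*307^1 = -69865010775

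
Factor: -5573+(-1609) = -1*2^1*3^3*7^1*19^1 = -7182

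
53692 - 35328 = 18364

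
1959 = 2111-152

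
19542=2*9771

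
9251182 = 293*31574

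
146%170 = 146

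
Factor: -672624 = -1 * 2^4 * 3^5 * 173^1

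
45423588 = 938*48426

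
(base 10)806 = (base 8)1446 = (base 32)p6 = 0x326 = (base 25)176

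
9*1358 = 12222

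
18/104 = 9/52 ≈ 0.173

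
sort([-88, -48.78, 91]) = [-88, -48.78, 91]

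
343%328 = 15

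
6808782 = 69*98678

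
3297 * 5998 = 19775406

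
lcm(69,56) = 3864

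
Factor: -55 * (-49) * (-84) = -1 * 2^2 * 3^1 * 5^1 * 7^3 * 11^1 = -226380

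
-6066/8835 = -2022/2945 ≈ -0.687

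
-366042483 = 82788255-448830738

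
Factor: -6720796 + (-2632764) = -1 * 2^3 * 5^1 * 197^1 * 1187^1 = -9353560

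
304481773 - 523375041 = -218893268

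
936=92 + 844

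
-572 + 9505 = 8933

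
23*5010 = 115230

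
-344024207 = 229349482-573373689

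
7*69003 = 483021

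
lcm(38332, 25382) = 1878268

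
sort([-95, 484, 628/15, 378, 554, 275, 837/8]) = [-95, 628/15, 837/8, 275, 378, 484, 554]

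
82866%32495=17876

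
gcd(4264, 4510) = 82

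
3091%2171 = 920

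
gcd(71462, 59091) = 1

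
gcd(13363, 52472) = 7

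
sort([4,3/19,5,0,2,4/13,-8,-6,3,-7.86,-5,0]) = [-8,-7.86,-6,-5,0,0,3/19,4/13,2,3,4,5]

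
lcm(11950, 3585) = 35850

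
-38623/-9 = 4291 + 4/9 ≈ 4291.44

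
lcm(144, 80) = 720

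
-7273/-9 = 808 + 1/9 ≈ 808.11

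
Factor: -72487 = -1*173^1*419^1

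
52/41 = 1 + 11/41 ≈ 1.27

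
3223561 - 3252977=-29416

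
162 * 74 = 11988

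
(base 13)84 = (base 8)154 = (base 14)7a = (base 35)33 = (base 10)108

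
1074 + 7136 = 8210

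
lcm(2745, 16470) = 16470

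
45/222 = 15/74 ≈ 0.203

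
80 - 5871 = -5791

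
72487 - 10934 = 61553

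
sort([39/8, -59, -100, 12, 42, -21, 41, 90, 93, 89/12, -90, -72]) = [-100, -90, -72, -59, -21, 39/8, 89/12, 12, 41, 42, 90, 93]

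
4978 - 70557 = -65579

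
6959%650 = 459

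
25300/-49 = -516 - 16/49 ≈ -516.33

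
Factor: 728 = 2^3*7^1*13^1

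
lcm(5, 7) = 35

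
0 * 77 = 0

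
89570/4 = 44785/2 = 22392.50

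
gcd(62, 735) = 1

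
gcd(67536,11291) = 7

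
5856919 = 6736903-879984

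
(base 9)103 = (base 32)2k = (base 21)40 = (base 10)84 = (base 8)124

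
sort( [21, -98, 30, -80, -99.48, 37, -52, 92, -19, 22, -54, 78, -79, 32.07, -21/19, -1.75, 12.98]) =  [-99.48, -98, -80, -79, -54, -52, -19, -1.75, -21/19, 12.98, 21, 22, 30, 32.07, 37, 78, 92]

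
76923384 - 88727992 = -11804608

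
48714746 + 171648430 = 220363176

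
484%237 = 10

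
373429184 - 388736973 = -15307789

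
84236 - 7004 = 77232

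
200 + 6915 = 7115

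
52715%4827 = 4445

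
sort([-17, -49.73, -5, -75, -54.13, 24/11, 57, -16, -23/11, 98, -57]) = [-75, -57, -54.13, -49.73, -17, -16, -5, -23/11, 24/11, 57, 98]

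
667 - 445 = 222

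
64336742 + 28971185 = 93307927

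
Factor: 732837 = 3^1 * 7^1 * 34897^1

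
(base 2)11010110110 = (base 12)bb2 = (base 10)1718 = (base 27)29h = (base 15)798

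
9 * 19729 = 177561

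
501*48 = 24048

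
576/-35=-16 - 16/35 ≈ -16.46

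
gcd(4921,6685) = 7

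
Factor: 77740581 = 3^1*25913527^1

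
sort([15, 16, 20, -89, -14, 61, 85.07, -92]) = [-92, -89, -14, 15, 16, 20, 61, 85.07]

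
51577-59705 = -8128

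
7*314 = 2198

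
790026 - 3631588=-2841562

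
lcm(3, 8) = 24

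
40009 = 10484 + 29525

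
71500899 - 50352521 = 21148378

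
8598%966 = 870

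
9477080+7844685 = 17321765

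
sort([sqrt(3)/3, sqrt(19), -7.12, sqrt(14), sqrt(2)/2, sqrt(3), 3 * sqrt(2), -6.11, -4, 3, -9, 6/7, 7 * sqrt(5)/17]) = [-9, -7.12, -6.11, -4, sqrt(3)/3, sqrt(2)/2, 6/7, 7 * sqrt(5)/17, sqrt(3), 3, sqrt(14), 3 * sqrt(2), sqrt(19)]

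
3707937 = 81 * 45777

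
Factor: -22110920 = -1*2^3*5^1*13^1*101^1*421^1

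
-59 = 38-97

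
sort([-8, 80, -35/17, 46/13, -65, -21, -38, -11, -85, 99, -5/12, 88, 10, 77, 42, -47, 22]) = [-85, -65, -47, -38, -21, -11, -8, -35/17, -5/12, 46/13, 10, 22, 42, 77, 80, 88, 99]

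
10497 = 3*3499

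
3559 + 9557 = 13116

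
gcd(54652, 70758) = 2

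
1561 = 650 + 911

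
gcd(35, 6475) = 35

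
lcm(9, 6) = 18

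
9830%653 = 35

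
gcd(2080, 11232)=416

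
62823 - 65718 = -2895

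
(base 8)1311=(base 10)713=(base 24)15h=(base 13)42b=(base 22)1a9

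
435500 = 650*670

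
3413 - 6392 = -2979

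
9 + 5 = 14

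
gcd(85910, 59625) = 5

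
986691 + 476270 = 1462961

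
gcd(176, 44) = 44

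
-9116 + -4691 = -13807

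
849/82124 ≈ 0.0103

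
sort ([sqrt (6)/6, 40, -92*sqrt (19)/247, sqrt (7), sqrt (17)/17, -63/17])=[-63/17, -92*sqrt (19)/247, sqrt (17)/17, sqrt (6)/6, sqrt (7), 40]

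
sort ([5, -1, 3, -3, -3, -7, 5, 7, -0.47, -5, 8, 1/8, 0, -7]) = [-7, -7, -5, -3, -3, -1, -0.47, 0, 1/8, 3, 5, 5, 7, 8]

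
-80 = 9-89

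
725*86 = 62350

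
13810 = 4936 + 8874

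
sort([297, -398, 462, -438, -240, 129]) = [-438, -398, -240, 129, 297, 462]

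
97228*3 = 291684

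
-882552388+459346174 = -423206214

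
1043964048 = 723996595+319967453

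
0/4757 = 0 = 0.00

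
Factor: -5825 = -1 * 5^2 * 233^1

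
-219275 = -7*31325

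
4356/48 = 363/4 = 90.75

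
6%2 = 0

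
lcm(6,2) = 6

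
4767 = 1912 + 2855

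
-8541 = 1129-9670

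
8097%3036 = 2025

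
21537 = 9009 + 12528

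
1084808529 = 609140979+475667550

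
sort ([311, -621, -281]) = [-621, -281, 311]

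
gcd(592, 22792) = 296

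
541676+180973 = 722649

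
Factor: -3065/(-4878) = 2^(-1)*3^(-2)*5^1*271^(-1)*613^1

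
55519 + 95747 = 151266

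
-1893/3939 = -631/1313 ≈ -0.481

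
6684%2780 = 1124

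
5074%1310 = 1144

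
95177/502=189+299/502 ≈ 189.60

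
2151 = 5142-2991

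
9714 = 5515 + 4199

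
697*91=63427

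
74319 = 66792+7527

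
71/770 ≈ 0.0922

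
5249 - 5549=-300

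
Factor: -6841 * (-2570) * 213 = 2^1 * 3^1 * 5^1 * 71^1 * 257^1 * 6841^1 = 3744831810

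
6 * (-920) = -5520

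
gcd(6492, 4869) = 1623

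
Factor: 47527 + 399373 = 2^2 * 5^2 * 41^1 * 109^1 = 446900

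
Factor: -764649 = -1 * 3^2 * 84961^1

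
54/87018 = 9/14503 ≈ 0.000621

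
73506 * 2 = 147012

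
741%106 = 105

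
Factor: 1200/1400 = 2^1 * 3^1 * 7^(-1) = 6/7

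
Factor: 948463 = 443^1*2141^1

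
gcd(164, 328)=164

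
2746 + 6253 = 8999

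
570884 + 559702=1130586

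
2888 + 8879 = 11767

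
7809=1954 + 5855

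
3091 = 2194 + 897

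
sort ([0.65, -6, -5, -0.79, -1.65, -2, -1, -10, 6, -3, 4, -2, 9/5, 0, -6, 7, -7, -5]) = [-10, -7, -6, -6, -5, -5, -3, -2, -2, -1.65, -1, -0.79, 0, 0.65, 9/5, 4, 6, 7]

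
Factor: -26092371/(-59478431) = 3^1*59^(-1)*431^(-1)*1283^1*2339^(-1)*6779^1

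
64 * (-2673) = -171072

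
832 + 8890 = 9722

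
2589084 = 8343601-5754517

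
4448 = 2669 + 1779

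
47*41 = 1927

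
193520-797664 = -604144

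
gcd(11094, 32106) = 6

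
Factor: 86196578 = 2^1 * 13^1 * 19^1 * 174487^1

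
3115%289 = 225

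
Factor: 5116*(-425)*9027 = -1*2^2*3^2*5^2*17^2*59^1*1279^1 = -19627406100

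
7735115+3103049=10838164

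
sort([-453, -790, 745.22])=[-790, -453, 745.22]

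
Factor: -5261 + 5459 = 2^1 * 3^2 * 11^1 = 198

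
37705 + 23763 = 61468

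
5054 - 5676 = -622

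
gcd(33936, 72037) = 7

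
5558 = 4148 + 1410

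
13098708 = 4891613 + 8207095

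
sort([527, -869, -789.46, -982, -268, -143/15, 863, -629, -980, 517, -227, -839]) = [-982, -980, -869, -839, -789.46, -629, -268, -227, -143/15, 517, 527, 863]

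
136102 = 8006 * 17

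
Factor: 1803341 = 83^1*21727^1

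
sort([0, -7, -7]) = [-7, -7, 0]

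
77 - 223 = -146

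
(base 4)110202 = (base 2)10100100010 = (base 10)1314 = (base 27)1li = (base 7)3555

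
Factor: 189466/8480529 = 2^1*3^(-2)*61^1*139^(-1)*1553^1*6779^(-1)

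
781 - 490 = 291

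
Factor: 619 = 619^1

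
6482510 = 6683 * 970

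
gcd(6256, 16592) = 272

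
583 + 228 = 811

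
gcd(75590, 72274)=2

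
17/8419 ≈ 0.00202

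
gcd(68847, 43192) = 1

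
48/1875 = 16/625 = 0.0256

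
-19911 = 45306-65217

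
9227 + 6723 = 15950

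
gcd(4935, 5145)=105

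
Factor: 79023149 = 79023149^1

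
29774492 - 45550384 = -15775892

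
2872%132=100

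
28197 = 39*723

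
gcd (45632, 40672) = 992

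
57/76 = 3/4 = 0.75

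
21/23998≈0.000875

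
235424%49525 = 37324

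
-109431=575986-685417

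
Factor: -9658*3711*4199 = -1*2^1*3^1*11^1*13^1*17^1*19^1*439^1*1237^1 = -150495678762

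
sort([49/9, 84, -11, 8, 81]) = [-11, 49/9, 8, 81, 84]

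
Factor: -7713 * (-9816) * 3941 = 2^3 * 3^3 * 7^1 * 409^1 * 563^1 * 857^1 = 298376294328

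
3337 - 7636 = -4299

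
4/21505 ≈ 0.000186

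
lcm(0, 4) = 0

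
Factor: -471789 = -1*3^2*19^1*31^1*89^1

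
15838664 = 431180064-415341400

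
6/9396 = 1/1566 ≈ 0.000639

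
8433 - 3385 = 5048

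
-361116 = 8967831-9328947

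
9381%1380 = 1101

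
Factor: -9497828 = -1 * 2^2 * 397^1 * 5981^1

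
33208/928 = 4151/116≈35.78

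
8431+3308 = 11739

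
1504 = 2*752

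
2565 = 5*513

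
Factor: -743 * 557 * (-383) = 383^1 * 557^1 * 743^1 = 158504933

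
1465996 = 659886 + 806110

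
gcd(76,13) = 1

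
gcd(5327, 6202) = 7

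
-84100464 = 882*(-95352)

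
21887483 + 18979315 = 40866798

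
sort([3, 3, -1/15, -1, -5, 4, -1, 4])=[-5, -1, -1, -1/15, 3, 3, 4, 4]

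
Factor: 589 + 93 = 2^1*11^1*31^1 = 682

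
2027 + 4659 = 6686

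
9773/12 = 814 + 5/12 ≈ 814.42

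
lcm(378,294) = 2646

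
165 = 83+82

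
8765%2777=434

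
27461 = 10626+16835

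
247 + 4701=4948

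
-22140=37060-59200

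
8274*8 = 66192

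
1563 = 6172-4609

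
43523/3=14507 + 2/3 ≈ 14507.67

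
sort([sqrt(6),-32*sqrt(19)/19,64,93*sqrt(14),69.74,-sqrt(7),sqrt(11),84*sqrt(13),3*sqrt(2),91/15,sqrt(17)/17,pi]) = [-32*sqrt(19)/19,-sqrt(7),sqrt(17)/17,sqrt(6),pi,sqrt(11),3*sqrt(2),91/15,64,69.74,84*sqrt(13),93*sqrt(14)]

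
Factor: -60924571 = -1 * 60924571^1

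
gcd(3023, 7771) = 1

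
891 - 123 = 768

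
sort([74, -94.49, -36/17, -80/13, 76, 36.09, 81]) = [-94.49, -80/13, -36/17, 36.09, 74, 76, 81]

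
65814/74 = 32907/37 ≈ 889.38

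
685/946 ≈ 0.724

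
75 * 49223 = 3691725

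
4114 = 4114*1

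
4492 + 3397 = 7889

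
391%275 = 116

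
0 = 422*0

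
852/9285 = 284/3095 ≈ 0.0918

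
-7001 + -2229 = -9230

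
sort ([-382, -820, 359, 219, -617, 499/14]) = [-820, -617, -382, 499/14, 219, 359]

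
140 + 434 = 574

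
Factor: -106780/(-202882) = 2^1 * 5^1 * 19^(-1) = 10/19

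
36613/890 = 41 + 123/890 ≈ 41.14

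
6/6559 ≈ 0.000915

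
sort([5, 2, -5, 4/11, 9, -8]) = [-8, -5, 4/11, 2, 5, 9]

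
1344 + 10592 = 11936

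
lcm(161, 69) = 483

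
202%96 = 10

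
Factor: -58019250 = -1 * 2^1 * 3^1 * 5^3 * 77359^1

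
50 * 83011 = 4150550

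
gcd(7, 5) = 1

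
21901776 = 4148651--17753125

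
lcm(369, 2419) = 21771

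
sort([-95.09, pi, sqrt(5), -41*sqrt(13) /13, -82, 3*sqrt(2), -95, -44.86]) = [-95.09, -95, -82, -44.86, -41*sqrt(13) /13, sqrt(5), pi, 3*sqrt(2)]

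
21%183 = 21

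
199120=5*39824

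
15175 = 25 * 607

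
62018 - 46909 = 15109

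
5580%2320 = 940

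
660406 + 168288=828694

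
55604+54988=110592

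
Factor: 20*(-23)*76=-1*2^4*5^1*19^1*23^1=-34960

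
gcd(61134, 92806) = 2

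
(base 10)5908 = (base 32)5ok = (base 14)2220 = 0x1714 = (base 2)1011100010100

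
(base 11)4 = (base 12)4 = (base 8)4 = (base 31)4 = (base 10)4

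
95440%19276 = 18336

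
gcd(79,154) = 1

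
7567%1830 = 247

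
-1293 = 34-1327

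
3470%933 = 671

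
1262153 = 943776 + 318377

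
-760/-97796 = 190/24449 ≈ 0.00777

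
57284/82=28642/41 ≈ 698.59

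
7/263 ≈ 0.0266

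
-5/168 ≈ -0.0298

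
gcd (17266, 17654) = 194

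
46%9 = 1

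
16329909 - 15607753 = 722156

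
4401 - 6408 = -2007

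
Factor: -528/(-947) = 2^4*3^1*11^1*947^(-1) 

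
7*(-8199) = -57393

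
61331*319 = 19564589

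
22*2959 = 65098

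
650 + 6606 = 7256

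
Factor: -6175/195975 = -1*3^(-2)*19^1*67^(-1) = -19/603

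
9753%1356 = 261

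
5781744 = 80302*72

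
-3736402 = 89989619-93726021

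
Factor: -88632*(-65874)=2^4*3^3*1231^1*10979^1=5838544368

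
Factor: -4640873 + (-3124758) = -1*2003^1*3877^1 = -7765631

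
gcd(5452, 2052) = 4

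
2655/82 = 32 + 31/82 ≈ 32.38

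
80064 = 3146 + 76918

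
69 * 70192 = 4843248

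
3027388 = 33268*91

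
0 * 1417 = 0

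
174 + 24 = 198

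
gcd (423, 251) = 1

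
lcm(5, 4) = 20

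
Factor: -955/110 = -1*2^(-1)*11^(-1)*191^1 = -191/22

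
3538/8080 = 1769/4040 ≈ 0.438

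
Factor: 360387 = 3^2*23^1*1741^1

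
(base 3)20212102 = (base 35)431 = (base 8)11616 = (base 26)7ae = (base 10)5006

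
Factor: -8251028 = -1 * 2^2 * 2062757^1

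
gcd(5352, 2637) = 3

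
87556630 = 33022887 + 54533743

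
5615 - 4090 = 1525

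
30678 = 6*5113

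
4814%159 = 44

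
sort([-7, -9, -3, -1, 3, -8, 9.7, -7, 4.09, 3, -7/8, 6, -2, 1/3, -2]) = [-9, -8, -7, -7, -3, -2, -2, -1, -7/8, 1/3, 3, 3, 4.09, 6, 9.7]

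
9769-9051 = 718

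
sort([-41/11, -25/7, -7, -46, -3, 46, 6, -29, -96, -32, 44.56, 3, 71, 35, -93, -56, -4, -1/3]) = [-96, -93, -56, -46, -32, -29, -7, -4, -41/11, -25/7, -3, -1/3, 3, 6, 35, 44.56, 46, 71]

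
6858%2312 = 2234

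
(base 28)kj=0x243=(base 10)579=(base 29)js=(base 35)gj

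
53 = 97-44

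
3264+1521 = 4785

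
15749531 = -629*(-25039)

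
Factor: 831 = 3^1*277^1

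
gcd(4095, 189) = 63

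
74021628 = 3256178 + 70765450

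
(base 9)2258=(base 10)1673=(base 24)2lh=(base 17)5d7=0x689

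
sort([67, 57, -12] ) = [-12, 57, 67] 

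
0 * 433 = 0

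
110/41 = 2 + 28/41 ≈ 2.68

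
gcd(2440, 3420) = 20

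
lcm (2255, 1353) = 6765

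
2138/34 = 62+15/17 ≈ 62.88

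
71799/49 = 1465 + 2/7 ≈ 1465.29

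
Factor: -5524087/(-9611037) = 3^(-2) * 1067893^(-1) * 5524087^1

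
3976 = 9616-5640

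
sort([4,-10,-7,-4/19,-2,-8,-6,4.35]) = [-10,-8,-7,-6,-2,-4/19,4,4.35]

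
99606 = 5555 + 94051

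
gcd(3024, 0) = 3024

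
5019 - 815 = 4204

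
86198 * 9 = 775782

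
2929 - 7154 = -4225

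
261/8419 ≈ 0.0310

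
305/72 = 4 + 17/72 ≈ 4.24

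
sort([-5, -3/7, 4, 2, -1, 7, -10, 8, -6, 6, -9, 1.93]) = [-10, -9, -6, -5, -1, -3/7, 1.93, 2, 4, 6, 7, 8]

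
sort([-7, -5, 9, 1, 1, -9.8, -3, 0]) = [-9.8, -7, -5, -3, 0, 1, 1, 9]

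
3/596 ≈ 0.00503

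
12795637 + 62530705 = 75326342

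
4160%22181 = 4160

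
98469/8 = 12308 + 5/8 ≈ 12308.63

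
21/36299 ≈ 0.000579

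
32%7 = 4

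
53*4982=264046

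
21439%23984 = 21439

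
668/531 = 1 + 137/531 ≈ 1.26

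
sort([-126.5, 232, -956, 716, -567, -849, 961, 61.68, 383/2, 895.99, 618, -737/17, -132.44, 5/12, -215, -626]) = [-956, -849, -626, -567, -215, -132.44, -126.5, -737/17, 5/12, 61.68, 383/2, 232, 618, 716, 895.99, 961]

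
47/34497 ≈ 0.00136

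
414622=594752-180130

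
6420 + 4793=11213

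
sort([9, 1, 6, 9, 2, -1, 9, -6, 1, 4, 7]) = [-6, -1, 1, 1, 2, 4, 6, 7, 9, 9, 9]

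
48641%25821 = 22820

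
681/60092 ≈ 0.0113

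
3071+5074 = 8145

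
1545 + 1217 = 2762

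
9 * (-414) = -3726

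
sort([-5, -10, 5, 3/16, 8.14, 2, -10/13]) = [-10, -5, -10/13, 3/16, 2, 5, 8.14]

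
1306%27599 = 1306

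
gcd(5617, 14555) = 41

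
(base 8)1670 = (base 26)1ag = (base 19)2c2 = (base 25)1d2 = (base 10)952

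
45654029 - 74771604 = -29117575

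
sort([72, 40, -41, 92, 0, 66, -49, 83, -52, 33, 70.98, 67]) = [-52, -49, -41, 0, 33, 40, 66, 67, 70.98, 72, 83, 92]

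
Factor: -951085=-1 * 5^1 * 37^1 * 53^1 * 97^1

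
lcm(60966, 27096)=243864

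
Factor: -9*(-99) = 3^4*11^1 = 891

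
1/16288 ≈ 0.0000614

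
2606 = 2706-100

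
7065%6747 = 318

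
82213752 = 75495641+6718111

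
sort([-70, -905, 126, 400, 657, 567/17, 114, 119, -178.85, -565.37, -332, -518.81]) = [-905, -565.37, -518.81, -332, -178.85, -70, 567/17, 114, 119, 126, 400, 657]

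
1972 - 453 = 1519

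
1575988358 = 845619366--730368992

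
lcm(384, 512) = 1536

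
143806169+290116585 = 433922754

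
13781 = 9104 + 4677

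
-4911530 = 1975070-6886600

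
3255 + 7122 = 10377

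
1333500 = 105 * 12700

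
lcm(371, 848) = 5936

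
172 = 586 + -414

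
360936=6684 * 54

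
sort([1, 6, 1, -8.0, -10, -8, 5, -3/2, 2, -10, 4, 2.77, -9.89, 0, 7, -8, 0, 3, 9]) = [-10, -10, -9.89, -8.0, -8, -8, -3/2, 0, 0, 1, 1, 2, 2.77, 3, 4, 5, 6, 7, 9]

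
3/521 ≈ 0.00576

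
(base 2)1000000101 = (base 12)371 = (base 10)517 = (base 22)11b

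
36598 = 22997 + 13601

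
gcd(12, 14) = 2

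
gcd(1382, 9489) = 1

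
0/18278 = 0 = 0.00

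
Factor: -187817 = -1*7^2*3833^1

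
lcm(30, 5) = 30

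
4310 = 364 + 3946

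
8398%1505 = 873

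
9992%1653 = 74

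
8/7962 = 4/3981 ≈ 0.00100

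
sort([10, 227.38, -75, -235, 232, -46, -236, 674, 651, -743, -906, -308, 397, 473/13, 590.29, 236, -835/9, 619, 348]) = [-906, -743, -308, -236, -235, -835/9, -75, -46, 10, 473/13, 227.38, 232, 236, 348, 397, 590.29, 619, 651, 674]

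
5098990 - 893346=4205644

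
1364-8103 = -6739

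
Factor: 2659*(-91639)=-1*2659^1*91639^1=-243668101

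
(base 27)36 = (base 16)57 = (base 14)63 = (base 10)87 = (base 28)33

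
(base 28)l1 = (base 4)21031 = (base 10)589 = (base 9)724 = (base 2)1001001101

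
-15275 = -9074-6201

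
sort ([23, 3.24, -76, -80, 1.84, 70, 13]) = [-80, -76, 1.84, 3.24, 13, 23, 70]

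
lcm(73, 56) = 4088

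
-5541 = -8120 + 2579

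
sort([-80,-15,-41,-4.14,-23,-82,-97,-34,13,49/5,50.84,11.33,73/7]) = [-97,-82,-80,-41,-34,-23,-15,-4.14,49/5,73/7,11.33,13,50.84]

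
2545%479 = 150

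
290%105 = 80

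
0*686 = 0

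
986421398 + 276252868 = 1262674266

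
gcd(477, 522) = 9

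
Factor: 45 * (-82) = -1 * 2^1 * 3^2 * 5^1 * 41^1 = -3690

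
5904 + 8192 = 14096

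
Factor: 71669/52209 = 3^ (-2) * 13^1 * 37^1 * 149^1 * 5801^ (-1)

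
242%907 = 242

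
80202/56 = 40101/28 ≈ 1432.18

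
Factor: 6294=2^1 * 3^1 * 1049^1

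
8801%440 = 1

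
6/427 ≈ 0.0141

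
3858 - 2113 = 1745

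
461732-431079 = 30653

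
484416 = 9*53824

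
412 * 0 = 0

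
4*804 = 3216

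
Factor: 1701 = 3^5*7^1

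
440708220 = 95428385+345279835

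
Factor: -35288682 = -1*2^1*3^1*11^2*13^1*3739^1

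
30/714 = 5/119 ≈ 0.0420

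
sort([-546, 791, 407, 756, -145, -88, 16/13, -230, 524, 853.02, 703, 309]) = [-546, -230, -145, -88, 16/13, 309, 407, 524, 703, 756, 791, 853.02]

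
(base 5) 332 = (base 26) 3e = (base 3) 10102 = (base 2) 1011100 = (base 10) 92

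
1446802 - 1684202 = -237400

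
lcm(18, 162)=162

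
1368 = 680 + 688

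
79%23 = 10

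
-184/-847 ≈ 0.217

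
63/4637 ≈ 0.0136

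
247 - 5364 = -5117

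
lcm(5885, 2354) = 11770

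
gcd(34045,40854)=6809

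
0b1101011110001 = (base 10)6897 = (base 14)2729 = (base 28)8m9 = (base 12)3ba9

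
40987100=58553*700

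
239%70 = 29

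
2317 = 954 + 1363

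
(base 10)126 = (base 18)70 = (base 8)176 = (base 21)60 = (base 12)a6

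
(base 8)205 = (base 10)133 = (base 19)70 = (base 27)4p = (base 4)2011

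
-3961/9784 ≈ -0.405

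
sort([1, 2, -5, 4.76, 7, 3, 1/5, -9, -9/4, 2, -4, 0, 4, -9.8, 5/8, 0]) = [-9.8, -9, -5, -4, -9/4, 0, 0, 1/5, 5/8, 1, 2, 2, 3, 4, 4.76, 7]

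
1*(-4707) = -4707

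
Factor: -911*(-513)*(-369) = -1*3^5*19^1*41^1*911^1 = -172449567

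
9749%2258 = 717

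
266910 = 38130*7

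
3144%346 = 30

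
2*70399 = 140798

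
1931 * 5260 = 10157060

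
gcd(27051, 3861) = 3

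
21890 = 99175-77285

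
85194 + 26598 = 111792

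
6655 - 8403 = -1748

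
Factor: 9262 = 2^1*11^1*421^1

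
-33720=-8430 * 4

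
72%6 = 0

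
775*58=44950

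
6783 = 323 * 21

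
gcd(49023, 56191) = 1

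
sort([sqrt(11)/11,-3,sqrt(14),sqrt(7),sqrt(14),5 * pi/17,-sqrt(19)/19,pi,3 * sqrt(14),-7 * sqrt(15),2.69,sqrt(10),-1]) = [-7 * sqrt(15),-3,-1,-sqrt(19)/19,sqrt(11)/11,5 * pi/17,sqrt(7),2.69,pi,sqrt(10),sqrt(14),sqrt(14),3 * sqrt(14)]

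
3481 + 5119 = 8600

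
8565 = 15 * 571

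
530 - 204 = 326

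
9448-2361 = 7087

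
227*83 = 18841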